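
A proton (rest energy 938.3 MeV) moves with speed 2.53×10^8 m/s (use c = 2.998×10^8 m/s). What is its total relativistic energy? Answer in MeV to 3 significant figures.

E ≈ 1750 MeV

β = v/c = 2.53×10^8 / 2.998×10^8 = 0.84390
γ = 1/√(1 − 0.84390²) = 1.8639
E = γm₀c² = 1.8639 × 938.3 MeV = 1750 MeV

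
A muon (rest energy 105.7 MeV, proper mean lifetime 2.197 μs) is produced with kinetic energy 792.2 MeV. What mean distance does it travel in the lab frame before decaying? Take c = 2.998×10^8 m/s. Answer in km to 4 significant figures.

d ≈ 5.556 km

γ = 1 + K/(m₀c²) = 1 + 792.2/105.7 = 8.49480
β = √(1 − 1/γ²) = 0.993047
Dilated lifetime: γτ₀ = 8.49480 × 2.197 μs = 18.6631 μs
d = βc·γτ₀ = 0.993047 × (2.998×10^8 m/s) × 1.86631×10^-5 s = 5.556 km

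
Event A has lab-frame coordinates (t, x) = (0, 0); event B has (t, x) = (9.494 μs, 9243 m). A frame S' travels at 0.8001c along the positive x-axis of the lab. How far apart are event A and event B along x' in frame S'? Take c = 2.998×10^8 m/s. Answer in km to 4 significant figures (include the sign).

Δx' ≈ 11.61 km

γ = 1/√(1 − 0.8001²) = 1.66704
Δx' = γ(Δx − vΔt) = 1.66704 × (9243 m − 0.8001×(2.998×10^8 m/s)×9.494×10^-6 s)
= 1.66704 × (6965.67 m) = 11.61 km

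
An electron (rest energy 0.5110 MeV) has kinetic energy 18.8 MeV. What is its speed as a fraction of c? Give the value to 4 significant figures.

γ = 1 + K/(m₀c²) = 1 + 18.8/0.5110 = 37.7906
β = √(1 − 1/γ²) = 0.9996

β ≈ 0.9996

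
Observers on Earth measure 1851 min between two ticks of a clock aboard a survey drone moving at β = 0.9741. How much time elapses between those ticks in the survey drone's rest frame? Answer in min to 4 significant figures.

τ₀ ≈ 418.5 min

γ = 1/√(1 − 0.9741²) = 4.42248
Proper time: τ₀ = Δt/γ = 1851/4.42248 = 418.5 min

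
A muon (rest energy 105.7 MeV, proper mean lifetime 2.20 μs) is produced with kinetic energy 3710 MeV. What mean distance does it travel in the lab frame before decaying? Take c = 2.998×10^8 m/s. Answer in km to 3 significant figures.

d ≈ 23.8 km

γ = 1 + K/(m₀c²) = 1 + 3710/105.7 = 36.099
β = √(1 − 1/γ²) = 0.99962
Dilated lifetime: γτ₀ = 36.099 × 2.20 μs = 79.419 μs
d = βc·γτ₀ = 0.99962 × (2.998×10^8 m/s) × 7.9419×10^-5 s = 23.8 km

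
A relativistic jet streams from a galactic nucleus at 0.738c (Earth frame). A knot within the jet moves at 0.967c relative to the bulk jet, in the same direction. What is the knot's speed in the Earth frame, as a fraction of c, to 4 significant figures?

Relativistic velocity addition: u = (u' + v)/(1 + u'v/c²)
= (0.967 + 0.738)/(1 + 0.967×0.738) = 1.705/1.71365 = 0.9950

u ≈ 0.9950c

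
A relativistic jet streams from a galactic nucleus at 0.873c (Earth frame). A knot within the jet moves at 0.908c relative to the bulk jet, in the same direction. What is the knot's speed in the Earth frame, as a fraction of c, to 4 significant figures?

u ≈ 0.9935c

Relativistic velocity addition: u = (u' + v)/(1 + u'v/c²)
= (0.908 + 0.873)/(1 + 0.908×0.873) = 1.781/1.79268 = 0.9935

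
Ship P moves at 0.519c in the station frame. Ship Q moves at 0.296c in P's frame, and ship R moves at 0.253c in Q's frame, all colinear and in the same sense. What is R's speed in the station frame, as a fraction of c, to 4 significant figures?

u ≈ 0.8140c

Compose boost 2: (0.296 + 0.519)/(1 + 0.296×0.519) = 0.8150/1.15362 = 0.706469
Compose boost 3: (0.253 + 0.706469)/(1 + 0.253×0.706469) = 0.959469/1.17874 = 0.8140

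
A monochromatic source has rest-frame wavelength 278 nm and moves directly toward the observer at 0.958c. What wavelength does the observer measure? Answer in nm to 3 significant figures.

λ_obs ≈ 40.7 nm

Relativistic Doppler: λ_obs = λ_src √((1−β)/(1+β))
= 278 × √(0.042000/1.9580) = 278 × 0.14646 = 40.7 nm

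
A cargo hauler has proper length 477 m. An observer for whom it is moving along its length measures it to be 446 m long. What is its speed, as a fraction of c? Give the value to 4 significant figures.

γ = L₀/L = 477/446 = 1.06951
β = √(1 − 1/γ²) = 0.3546

β ≈ 0.3546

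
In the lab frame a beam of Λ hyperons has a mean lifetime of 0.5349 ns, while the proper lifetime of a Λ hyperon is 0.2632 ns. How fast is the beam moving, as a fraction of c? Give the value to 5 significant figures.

β ≈ 0.87056

γ = Δt/τ₀ = 0.5349/0.2632 = 2.032295
β = √(1 − 1/γ²) = √(1 − 1/2.032295²) = 0.87056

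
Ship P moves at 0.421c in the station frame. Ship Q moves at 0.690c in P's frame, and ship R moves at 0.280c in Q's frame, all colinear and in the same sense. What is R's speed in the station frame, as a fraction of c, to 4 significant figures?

u ≈ 0.9193c

Compose boost 2: (0.690 + 0.421)/(1 + 0.690×0.421) = 1.111/1.29049 = 0.860913
Compose boost 3: (0.280 + 0.860913)/(1 + 0.280×0.860913) = 1.14091/1.24106 = 0.9193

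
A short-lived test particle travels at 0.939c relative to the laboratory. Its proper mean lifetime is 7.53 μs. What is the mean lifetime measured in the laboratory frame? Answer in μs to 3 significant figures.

Δt ≈ 21.9 μs

γ = 1/√(1 − 0.939²) = 2.9077
Time dilation: Δt = γτ₀ = 2.9077 × 7.53 μs = 21.9 μs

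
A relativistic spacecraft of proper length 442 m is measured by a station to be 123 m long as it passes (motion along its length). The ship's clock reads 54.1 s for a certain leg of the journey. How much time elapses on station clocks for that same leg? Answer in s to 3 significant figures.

Length contraction ⇒ γ = L₀/L = 442/123 = 3.5935
Time dilation: Δt = γτ₀ = 3.5935 × 54.1 s = 194 s

Δt ≈ 194 s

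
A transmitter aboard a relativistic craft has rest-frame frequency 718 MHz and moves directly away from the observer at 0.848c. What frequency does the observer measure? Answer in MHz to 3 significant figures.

f_obs ≈ 206 MHz

Relativistic Doppler: f_obs = f_src √((1−β)/(1+β))
= 718 × √(0.15200/1.8480) = 718 × 0.28679 = 206 MHz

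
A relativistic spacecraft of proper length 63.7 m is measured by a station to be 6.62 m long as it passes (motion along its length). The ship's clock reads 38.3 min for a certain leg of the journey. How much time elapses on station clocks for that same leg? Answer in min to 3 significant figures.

Length contraction ⇒ γ = L₀/L = 63.7/6.62 = 9.6224
Time dilation: Δt = γτ₀ = 9.6224 × 38.3 min = 369 min

Δt ≈ 369 min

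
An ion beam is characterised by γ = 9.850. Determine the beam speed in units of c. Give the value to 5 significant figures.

β = √(1 − 1/γ²) = √(1 − 1/9.850²) = √(0.9896931) = 0.99483

β ≈ 0.99483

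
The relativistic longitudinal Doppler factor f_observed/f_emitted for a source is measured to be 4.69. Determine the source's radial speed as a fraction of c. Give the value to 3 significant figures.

β ≈ 0.913

f_obs/f_src = √((1+β)/(1−β)) = 4.69  ⇒  (1+β)/(1−β) = 21.996
β = |1 − D²|/(1 + D²) = |1 − 21.996|/(1 + 21.996) = 0.913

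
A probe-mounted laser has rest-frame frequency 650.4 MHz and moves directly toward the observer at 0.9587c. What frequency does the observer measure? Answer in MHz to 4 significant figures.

Relativistic Doppler: f_obs = f_src √((1+β)/(1−β))
= 650.4 × √(1.95870/0.0413000) = 650.4 × 6.88666 = 4479 MHz

f_obs ≈ 4479 MHz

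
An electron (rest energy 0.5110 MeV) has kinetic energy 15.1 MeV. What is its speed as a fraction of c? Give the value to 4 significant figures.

γ = 1 + K/(m₀c²) = 1 + 15.1/0.5110 = 30.5499
β = √(1 − 1/γ²) = 0.9995

β ≈ 0.9995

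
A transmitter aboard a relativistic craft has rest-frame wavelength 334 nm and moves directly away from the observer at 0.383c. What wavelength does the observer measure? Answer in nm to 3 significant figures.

λ_obs ≈ 500 nm

Relativistic Doppler: λ_obs = λ_src √((1+β)/(1−β))
= 334 × √(1.3830/0.61700) = 334 × 1.4972 = 500 nm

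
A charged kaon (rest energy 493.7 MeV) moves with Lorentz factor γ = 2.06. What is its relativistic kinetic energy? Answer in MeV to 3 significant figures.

K ≈ 523 MeV

γ = 2.06 (given)
K = (γ − 1)m₀c² = (2.06 − 1) × 493.7 MeV = 1.0600 × 493.7 MeV = 523 MeV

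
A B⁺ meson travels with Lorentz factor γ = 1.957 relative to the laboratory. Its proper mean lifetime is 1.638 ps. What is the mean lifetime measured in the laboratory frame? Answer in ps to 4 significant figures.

γ = 1.957 (given)
Time dilation: Δt = γτ₀ = 1.957 × 1.638 ps = 3.206 ps

Δt ≈ 3.206 ps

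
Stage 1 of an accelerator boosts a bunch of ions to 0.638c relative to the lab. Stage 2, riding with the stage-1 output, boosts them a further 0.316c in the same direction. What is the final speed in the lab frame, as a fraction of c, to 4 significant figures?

u ≈ 0.7939c

Compose boost 2: (0.316 + 0.638)/(1 + 0.316×0.638) = 0.9540/1.20161 = 0.7939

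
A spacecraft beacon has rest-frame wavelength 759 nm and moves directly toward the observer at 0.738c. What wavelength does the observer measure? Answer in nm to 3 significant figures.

λ_obs ≈ 295 nm

Relativistic Doppler: λ_obs = λ_src √((1−β)/(1+β))
= 759 × √(0.26200/1.7380) = 759 × 0.38826 = 295 nm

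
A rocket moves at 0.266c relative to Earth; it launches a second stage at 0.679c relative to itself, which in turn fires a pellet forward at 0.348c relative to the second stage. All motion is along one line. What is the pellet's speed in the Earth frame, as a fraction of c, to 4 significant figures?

u ≈ 0.8982c

Compose boost 2: (0.679 + 0.266)/(1 + 0.679×0.266) = 0.9450/1.18061 = 0.800431
Compose boost 3: (0.348 + 0.800431)/(1 + 0.348×0.800431) = 1.14843/1.27855 = 0.8982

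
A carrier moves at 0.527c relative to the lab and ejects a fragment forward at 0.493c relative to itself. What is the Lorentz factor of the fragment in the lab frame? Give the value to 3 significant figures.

u_lab = (0.493 + 0.527)/(1 + 0.493×0.527) = 1.020/1.25981 = 0.809645
γ = 1/√(1 − 0.809645²) = 1.70

γ ≈ 1.70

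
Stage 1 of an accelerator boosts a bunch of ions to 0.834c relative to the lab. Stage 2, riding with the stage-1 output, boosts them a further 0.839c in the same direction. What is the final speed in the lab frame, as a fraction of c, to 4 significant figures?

Compose boost 2: (0.839 + 0.834)/(1 + 0.839×0.834) = 1.673/1.69973 = 0.9843

u ≈ 0.9843c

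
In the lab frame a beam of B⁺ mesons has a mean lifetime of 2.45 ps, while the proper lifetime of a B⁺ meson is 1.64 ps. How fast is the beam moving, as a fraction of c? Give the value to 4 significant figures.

β ≈ 0.7429

γ = Δt/τ₀ = 2.45/1.64 = 1.49390
β = √(1 − 1/γ²) = √(1 − 1/1.49390²) = 0.7429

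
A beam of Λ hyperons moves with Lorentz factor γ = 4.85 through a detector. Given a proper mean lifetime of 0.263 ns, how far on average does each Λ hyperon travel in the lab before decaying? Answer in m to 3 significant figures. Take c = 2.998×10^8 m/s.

d ≈ 0.374 m

β = √(1 − 1/γ²) = √(1 − 1/4.85²) = 0.97851
Dilated lifetime: Δt = γτ₀ = 4.85 × 0.263 ns = 1.2755 ns
d = vΔt = 0.97851c × 1.2755 ns = 2.9336×10^8 m/s × 1.2756×10^-9 s = 0.374 m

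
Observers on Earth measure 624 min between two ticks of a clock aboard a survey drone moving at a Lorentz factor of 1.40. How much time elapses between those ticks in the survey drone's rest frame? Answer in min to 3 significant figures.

γ = 1.40 (given)
Proper time: τ₀ = Δt/γ = 624/1.40 = 446 min

τ₀ ≈ 446 min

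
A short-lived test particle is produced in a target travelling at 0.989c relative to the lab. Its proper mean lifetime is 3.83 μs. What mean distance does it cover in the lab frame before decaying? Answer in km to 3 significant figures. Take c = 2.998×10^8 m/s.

γ = 1/√(1 − 0.989²) = 6.7606
Dilated lifetime: Δt = γτ₀ = 6.7606 × 3.83 μs = 25.893 μs
d = vΔt = 0.989c × 25.893 μs = 2.9650×10^8 m/s × 2.5893×10^-5 s = 7.68 km

d ≈ 7.68 km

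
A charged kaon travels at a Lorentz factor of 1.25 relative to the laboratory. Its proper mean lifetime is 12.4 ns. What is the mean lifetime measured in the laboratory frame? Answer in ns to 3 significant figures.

γ = 1.25 (given)
Time dilation: Δt = γτ₀ = 1.25 × 12.4 ns = 15.5 ns

Δt ≈ 15.5 ns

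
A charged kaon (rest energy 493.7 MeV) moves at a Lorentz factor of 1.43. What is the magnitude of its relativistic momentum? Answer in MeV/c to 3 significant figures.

p ≈ 505 MeV/c

β = √(1 − 1/γ²) = √(1 − 1/1.43²) = 0.71483
p = γβm₀c = 1.43 × 0.71483 × 493.7 MeV/c = 505 MeV/c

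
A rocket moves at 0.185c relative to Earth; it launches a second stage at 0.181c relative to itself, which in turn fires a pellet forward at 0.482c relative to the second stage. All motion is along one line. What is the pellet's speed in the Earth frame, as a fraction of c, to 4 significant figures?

Compose boost 2: (0.181 + 0.185)/(1 + 0.181×0.185) = 0.3660/1.03348 = 0.354142
Compose boost 3: (0.482 + 0.354142)/(1 + 0.482×0.354142) = 0.836142/1.17070 = 0.7142

u ≈ 0.7142c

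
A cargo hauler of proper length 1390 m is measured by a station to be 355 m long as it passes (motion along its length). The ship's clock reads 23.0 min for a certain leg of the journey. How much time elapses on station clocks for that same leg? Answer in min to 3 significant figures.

Δt ≈ 90.1 min

Length contraction ⇒ γ = L₀/L = 1390/355 = 3.9155
Time dilation: Δt = γτ₀ = 3.9155 × 23.0 min = 90.1 min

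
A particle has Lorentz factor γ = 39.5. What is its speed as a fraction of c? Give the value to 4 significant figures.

β ≈ 0.9997

β = √(1 − 1/γ²) = √(1 − 1/39.5²) = √(0.999359) = 0.9997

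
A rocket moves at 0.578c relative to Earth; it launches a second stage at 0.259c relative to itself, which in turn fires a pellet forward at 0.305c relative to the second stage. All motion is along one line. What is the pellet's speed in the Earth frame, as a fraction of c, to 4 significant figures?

u ≈ 0.8453c

Compose boost 2: (0.259 + 0.578)/(1 + 0.259×0.578) = 0.8370/1.14970 = 0.728015
Compose boost 3: (0.305 + 0.728015)/(1 + 0.305×0.728015) = 1.03301/1.22204 = 0.8453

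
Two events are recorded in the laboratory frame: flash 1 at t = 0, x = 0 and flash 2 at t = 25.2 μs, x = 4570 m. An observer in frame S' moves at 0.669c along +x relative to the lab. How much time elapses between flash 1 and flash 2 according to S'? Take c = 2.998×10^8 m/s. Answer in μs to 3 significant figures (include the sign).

Δt' ≈ 20.2 μs

γ = 1/√(1 − 0.669²) = 1.3454
Δt' = γ(Δt − vΔx/c²) = 1.3454 × (25.2 μs − 0.669×4570 m / (2.998×10^8 m/s))
= 1.3454 × (15.002 μs) = 20.2 μs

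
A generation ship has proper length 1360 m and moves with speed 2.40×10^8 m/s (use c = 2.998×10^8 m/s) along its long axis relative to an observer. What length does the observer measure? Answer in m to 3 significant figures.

β = v/c = 2.40×10^8 / 2.998×10^8 = 0.80053
γ = 1/√(1 − 0.80053²) = 1.6686
Length contraction: L = L₀/γ = 1360/1.6686 = 815 m

L ≈ 815 m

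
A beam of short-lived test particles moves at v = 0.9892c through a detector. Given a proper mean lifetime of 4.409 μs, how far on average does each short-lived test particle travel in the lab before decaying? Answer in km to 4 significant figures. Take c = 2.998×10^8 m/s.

d ≈ 8.921 km

γ = 1/√(1 − 0.9892²) = 6.82258
Dilated lifetime: Δt = γτ₀ = 6.82258 × 4.409 μs = 30.0808 μs
d = vΔt = 0.9892c × 30.0808 μs = 2.96562×10^8 m/s × 3.00808×10^-5 s = 8.921 km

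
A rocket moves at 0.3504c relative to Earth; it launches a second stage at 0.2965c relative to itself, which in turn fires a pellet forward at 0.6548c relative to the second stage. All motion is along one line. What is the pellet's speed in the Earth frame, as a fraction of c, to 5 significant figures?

u ≈ 0.89672c

Compose boost 2: (0.2965 + 0.3504)/(1 + 0.2965×0.3504) = 0.64690/1.103894 = 0.5860166
Compose boost 3: (0.6548 + 0.5860166)/(1 + 0.6548×0.5860166) = 1.240817/1.383724 = 0.89672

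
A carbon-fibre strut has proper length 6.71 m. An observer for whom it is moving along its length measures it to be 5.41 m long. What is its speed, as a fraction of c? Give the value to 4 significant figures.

γ = L₀/L = 6.71/5.41 = 1.24030
β = √(1 − 1/γ²) = 0.5916

β ≈ 0.5916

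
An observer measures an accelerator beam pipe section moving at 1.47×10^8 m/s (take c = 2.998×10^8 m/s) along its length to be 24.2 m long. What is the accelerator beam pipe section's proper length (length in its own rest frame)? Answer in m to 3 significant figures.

β = v/c = 1.47×10^8 / 2.998×10^8 = 0.49033
γ = 1/√(1 − 0.49033²) = 1.1474
L₀ = γL = 1.1474 × 24.2 = 27.8 m

L₀ ≈ 27.8 m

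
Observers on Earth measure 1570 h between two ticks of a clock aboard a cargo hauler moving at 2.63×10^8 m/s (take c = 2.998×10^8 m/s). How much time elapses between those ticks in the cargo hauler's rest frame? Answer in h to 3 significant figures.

τ₀ ≈ 754 h

β = v/c = 2.63×10^8 / 2.998×10^8 = 0.87725
γ = 1/√(1 − 0.87725²) = 2.0832
Proper time: τ₀ = Δt/γ = 1570/2.0832 = 754 h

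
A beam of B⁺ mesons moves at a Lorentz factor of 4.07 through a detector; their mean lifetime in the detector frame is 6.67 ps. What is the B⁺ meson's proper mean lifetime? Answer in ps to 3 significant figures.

τ₀ ≈ 1.64 ps

γ = 4.07 (given)
Proper time: τ₀ = Δt/γ = 6.67/4.07 = 1.64 ps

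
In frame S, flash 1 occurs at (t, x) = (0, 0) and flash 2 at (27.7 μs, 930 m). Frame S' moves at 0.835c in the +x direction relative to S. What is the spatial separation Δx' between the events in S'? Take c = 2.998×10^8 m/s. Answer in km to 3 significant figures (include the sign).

Δx' ≈ -10.9 km

γ = 1/√(1 − 0.835²) = 1.8174
Δx' = γ(Δx − vΔt) = 1.8174 × (930 m − 0.835×(2.998×10^8 m/s)×27.7×10^-6 s)
= 1.8174 × (-6004.2 m) = -10.9 km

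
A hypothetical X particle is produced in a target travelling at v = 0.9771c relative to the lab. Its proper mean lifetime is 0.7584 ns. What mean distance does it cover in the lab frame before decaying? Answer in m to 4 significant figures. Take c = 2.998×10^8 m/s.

γ = 1/√(1 − 0.9771²) = 4.69968
Dilated lifetime: Δt = γτ₀ = 4.69968 × 0.7584 ns = 3.56423 ns
d = vΔt = 0.9771c × 3.56423 ns = 2.92935×10^8 m/s × 3.56423×10^-9 s = 1.044 m

d ≈ 1.044 m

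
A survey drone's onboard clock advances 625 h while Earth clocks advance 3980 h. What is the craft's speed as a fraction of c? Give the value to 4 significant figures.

γ = Δt/τ₀ = 3980/625 = 6.36800
β = √(1 − 1/γ²) = √(1 − 1/6.36800²) = 0.9876

β ≈ 0.9876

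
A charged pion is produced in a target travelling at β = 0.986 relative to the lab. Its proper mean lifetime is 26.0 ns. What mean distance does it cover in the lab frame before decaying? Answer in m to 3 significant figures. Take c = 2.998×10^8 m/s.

γ = 1/√(1 − 0.986²) = 5.9972
Dilated lifetime: Δt = γτ₀ = 5.9972 × 26.0 ns = 155.93 ns
d = vΔt = 0.986c × 155.93 ns = 2.9560×10^8 m/s × 1.5593×10^-7 s = 46.1 m

d ≈ 46.1 m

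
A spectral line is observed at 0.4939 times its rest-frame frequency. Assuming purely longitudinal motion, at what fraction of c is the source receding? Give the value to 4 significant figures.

β ≈ 0.6078

f_obs/f_src = √((1−β)/(1+β)) = 0.4939  ⇒  (1−β)/(1+β) = 0.243937
β = |1 − D²|/(1 + D²) = |1 − 0.243937|/(1 + 0.243937) = 0.6078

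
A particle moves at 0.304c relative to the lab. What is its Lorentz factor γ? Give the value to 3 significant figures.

γ = 1/√(1 − β²) = 1/√(1 − 0.304²) = 1/√(0.90758) = 1.05

γ ≈ 1.05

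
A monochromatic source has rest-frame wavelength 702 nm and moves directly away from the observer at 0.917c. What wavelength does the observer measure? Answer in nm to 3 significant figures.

Relativistic Doppler: λ_obs = λ_src √((1+β)/(1−β))
= 702 × √(1.9170/0.083000) = 702 × 4.8059 = 3370 nm

λ_obs ≈ 3370 nm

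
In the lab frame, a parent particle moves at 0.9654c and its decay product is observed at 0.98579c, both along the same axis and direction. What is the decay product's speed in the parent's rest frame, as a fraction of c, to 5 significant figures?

u' ≈ 0.42199c

Inverse velocity addition: u' = (u − v)/(1 − uv/c²)
= (0.98579 − 0.9654)/(1 − 0.98579×0.9654) = 0.020390/0.04831833 = 0.42199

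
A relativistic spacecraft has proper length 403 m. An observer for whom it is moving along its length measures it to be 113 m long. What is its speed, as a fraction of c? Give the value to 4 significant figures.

γ = L₀/L = 403/113 = 3.56637
β = √(1 − 1/γ²) = 0.9599

β ≈ 0.9599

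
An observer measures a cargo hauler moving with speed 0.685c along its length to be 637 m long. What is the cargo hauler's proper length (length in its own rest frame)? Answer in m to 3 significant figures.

γ = 1/√(1 − 0.685²) = 1.3726
L₀ = γL = 1.3726 × 637 = 874 m

L₀ ≈ 874 m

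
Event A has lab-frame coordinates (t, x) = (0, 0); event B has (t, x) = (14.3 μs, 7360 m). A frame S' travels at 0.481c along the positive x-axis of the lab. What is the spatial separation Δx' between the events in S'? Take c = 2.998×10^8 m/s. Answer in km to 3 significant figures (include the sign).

γ = 1/√(1 − 0.481²) = 1.1406
Δx' = γ(Δx − vΔt) = 1.1406 × (7360 m − 0.481×(2.998×10^8 m/s)×14.3×10^-6 s)
= 1.1406 × (5297.9 m) = 6.04 km

Δx' ≈ 6.04 km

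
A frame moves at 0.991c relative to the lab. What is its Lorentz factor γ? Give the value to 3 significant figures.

γ ≈ 7.47

γ = 1/√(1 − β²) = 1/√(1 − 0.991²) = 1/√(0.017919) = 7.47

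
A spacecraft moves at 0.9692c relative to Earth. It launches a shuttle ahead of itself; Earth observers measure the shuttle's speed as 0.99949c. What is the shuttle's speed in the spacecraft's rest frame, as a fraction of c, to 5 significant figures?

u' ≈ 0.96791c

Inverse velocity addition: u' = (u − v)/(1 − uv/c²)
= (0.99949 − 0.9692)/(1 − 0.99949×0.9692) = 0.030290/0.03129429 = 0.96791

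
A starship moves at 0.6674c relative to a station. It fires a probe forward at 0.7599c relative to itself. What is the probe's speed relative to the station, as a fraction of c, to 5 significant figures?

Relativistic velocity addition: u = (u' + v)/(1 + u'v/c²)
= (0.7599 + 0.6674)/(1 + 0.7599×0.6674) = 1.4273/1.507157 = 0.94701

u ≈ 0.94701c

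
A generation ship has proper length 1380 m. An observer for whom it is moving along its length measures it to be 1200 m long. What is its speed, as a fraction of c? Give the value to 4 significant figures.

γ = L₀/L = 1380/1200 = 1.15000
β = √(1 − 1/γ²) = 0.4938

β ≈ 0.4938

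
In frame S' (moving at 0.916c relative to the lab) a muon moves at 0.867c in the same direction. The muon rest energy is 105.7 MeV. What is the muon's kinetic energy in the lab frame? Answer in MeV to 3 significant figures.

K ≈ 843 MeV

u_lab = (0.867 + 0.916)/(1 + 0.867×0.916) = 0.993773
γ = 1/√(1 − 0.993773²) = 8.9749
K = (γ − 1)m₀c² = (8.9749 − 1) × 105.7 = 7.9749 × 105.7 = 843 MeV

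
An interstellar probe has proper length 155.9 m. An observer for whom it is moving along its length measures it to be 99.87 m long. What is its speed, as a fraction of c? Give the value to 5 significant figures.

γ = L₀/L = 155.9/99.87 = 1.561029
β = √(1 − 1/γ²) = 0.76787

β ≈ 0.76787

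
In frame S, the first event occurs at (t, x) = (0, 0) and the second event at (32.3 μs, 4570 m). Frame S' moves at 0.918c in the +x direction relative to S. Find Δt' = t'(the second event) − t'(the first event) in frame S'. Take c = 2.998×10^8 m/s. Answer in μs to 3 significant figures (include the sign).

γ = 1/√(1 − 0.918²) = 2.5216
Δt' = γ(Δt − vΔx/c²) = 2.5216 × (32.3 μs − 0.918×4570 m / (2.998×10^8 m/s))
= 2.5216 × (18.306 μs) = 46.2 μs

Δt' ≈ 46.2 μs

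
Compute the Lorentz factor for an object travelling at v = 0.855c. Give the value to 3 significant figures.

γ = 1/√(1 − β²) = 1/√(1 − 0.855²) = 1/√(0.26898) = 1.93

γ ≈ 1.93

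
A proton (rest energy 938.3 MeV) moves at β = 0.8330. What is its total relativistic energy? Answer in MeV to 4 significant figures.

E ≈ 1696 MeV

γ = 1/√(1 − 0.8330²) = 1.80743
E = γm₀c² = 1.80743 × 938.3 MeV = 1696 MeV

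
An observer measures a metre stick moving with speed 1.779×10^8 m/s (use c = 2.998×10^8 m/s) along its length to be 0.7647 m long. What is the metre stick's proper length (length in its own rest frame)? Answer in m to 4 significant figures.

β = v/c = 1.779×10^8 / 2.998×10^8 = 0.593396
γ = 1/√(1 − 0.593396²) = 1.24237
L₀ = γL = 1.24237 × 0.7647 = 0.9500 m

L₀ ≈ 0.9500 m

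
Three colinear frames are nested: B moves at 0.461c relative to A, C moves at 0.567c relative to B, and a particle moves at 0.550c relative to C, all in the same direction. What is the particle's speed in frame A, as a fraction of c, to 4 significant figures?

u ≈ 0.9425c

Compose boost 2: (0.567 + 0.461)/(1 + 0.567×0.461) = 1.028/1.26139 = 0.814976
Compose boost 3: (0.550 + 0.814976)/(1 + 0.550×0.814976) = 1.36498/1.44824 = 0.9425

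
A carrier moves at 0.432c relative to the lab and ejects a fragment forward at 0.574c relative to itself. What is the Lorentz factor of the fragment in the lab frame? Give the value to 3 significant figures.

u_lab = (0.574 + 0.432)/(1 + 0.574×0.432) = 1.006/1.24797 = 0.806110
γ = 1/√(1 − 0.806110²) = 1.69

γ ≈ 1.69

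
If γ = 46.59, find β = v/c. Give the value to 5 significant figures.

β ≈ 0.99977

β = √(1 − 1/γ²) = √(1 − 1/46.59²) = √(0.9995393) = 0.99977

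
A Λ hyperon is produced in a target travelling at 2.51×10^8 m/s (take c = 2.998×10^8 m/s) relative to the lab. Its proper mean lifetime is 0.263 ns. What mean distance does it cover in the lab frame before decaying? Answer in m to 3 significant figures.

d ≈ 0.121 m

β = v/c = 2.51×10^8 / 2.998×10^8 = 0.83722
γ = 1/√(1 − 0.83722²) = 1.8286
Dilated lifetime: Δt = γτ₀ = 1.8286 × 0.263 ns = 0.48093 ns
d = vΔt = 0.83722c × 0.48093 ns = 2.5100×10^8 m/s × 4.8093×10^-10 s = 0.121 m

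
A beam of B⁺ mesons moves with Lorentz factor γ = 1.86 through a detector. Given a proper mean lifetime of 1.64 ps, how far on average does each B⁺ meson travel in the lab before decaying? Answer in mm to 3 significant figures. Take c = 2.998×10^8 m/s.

d ≈ 0.771 mm

β = √(1 − 1/γ²) = √(1 − 1/1.86²) = 0.84318
Dilated lifetime: Δt = γτ₀ = 1.86 × 1.64 ps = 3.0504 ps
d = vΔt = 0.84318c × 3.0504 ps = 2.5278×10^8 m/s × 3.0504×10^-12 s = 0.771 mm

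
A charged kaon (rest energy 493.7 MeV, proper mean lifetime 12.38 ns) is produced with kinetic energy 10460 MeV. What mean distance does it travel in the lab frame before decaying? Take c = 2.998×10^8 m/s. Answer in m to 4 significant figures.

d ≈ 82.26 m

γ = 1 + K/(m₀c²) = 1 + 10460/493.7 = 22.1870
β = √(1 − 1/γ²) = 0.998984
Dilated lifetime: γτ₀ = 22.1870 × 12.38 ns = 274.675 ns
d = βc·γτ₀ = 0.998984 × (2.998×10^8 m/s) × 2.74675×10^-7 s = 82.26 m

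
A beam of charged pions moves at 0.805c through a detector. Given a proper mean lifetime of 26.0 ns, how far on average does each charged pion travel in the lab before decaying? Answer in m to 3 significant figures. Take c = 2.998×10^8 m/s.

d ≈ 10.6 m

γ = 1/√(1 − 0.805²) = 1.6856
Dilated lifetime: Δt = γτ₀ = 1.6856 × 26.0 ns = 43.825 ns
d = vΔt = 0.805c × 43.825 ns = 2.4134×10^8 m/s × 4.3825×10^-8 s = 10.6 m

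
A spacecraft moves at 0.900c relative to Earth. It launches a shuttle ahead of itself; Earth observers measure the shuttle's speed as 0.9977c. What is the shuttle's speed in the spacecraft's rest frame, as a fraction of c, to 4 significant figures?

Inverse velocity addition: u' = (u − v)/(1 − uv/c²)
= (0.9977 − 0.900)/(1 − 0.9977×0.900) = 0.09770/0.102070 = 0.9572

u' ≈ 0.9572c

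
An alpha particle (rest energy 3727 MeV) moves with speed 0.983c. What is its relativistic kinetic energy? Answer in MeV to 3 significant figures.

K ≈ 16600 MeV

γ = 1/√(1 − 0.983²) = 5.4465
K = (γ − 1)m₀c² = (5.4465 − 1) × 3727 MeV = 4.4465 × 3727 MeV = 16600 MeV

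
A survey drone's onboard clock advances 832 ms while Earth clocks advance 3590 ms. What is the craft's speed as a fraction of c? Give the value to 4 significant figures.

β ≈ 0.9728

γ = Δt/τ₀ = 3590/832 = 4.31490
β = √(1 − 1/γ²) = √(1 − 1/4.31490²) = 0.9728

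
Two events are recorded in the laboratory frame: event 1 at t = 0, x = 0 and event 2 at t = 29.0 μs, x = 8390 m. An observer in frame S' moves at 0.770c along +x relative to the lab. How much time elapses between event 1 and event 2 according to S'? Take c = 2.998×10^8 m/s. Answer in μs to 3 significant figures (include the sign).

γ = 1/√(1 − 0.770²) = 1.5673
Δt' = γ(Δt − vΔx/c²) = 1.5673 × (29.0 μs − 0.770×8390 m / (2.998×10^8 m/s))
= 1.5673 × (7.4513 μs) = 11.7 μs

Δt' ≈ 11.7 μs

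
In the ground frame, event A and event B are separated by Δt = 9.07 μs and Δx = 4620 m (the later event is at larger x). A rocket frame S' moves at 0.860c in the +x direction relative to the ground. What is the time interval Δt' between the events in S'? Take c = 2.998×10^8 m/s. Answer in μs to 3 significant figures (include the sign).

Δt' ≈ -8.20 μs

γ = 1/√(1 − 0.860²) = 1.9597
Δt' = γ(Δt − vΔx/c²) = 1.9597 × (9.07 μs − 0.860×4620 m / (2.998×10^8 m/s))
= 1.9597 × (-4.1828 μs) = -8.20 μs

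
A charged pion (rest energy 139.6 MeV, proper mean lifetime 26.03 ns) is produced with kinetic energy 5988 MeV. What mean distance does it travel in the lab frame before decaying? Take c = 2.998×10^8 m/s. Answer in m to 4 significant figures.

γ = 1 + K/(m₀c²) = 1 + 5988/139.6 = 43.8940
β = √(1 − 1/γ²) = 0.999740
Dilated lifetime: γτ₀ = 43.8940 × 26.03 ns = 1142.56 ns
d = βc·γτ₀ = 0.999740 × (2.998×10^8 m/s) × 1.14256×10^-6 s = 342.5 m

d ≈ 342.5 m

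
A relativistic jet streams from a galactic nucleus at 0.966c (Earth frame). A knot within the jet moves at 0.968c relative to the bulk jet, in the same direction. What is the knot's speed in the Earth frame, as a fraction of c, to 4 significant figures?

u ≈ 0.9994c

Relativistic velocity addition: u = (u' + v)/(1 + u'v/c²)
= (0.968 + 0.966)/(1 + 0.968×0.966) = 1.934/1.93509 = 0.9994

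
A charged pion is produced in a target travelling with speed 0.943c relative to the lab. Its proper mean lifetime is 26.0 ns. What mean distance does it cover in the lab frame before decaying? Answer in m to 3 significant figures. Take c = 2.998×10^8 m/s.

d ≈ 22.1 m

γ = 1/√(1 − 0.943²) = 3.0049
Dilated lifetime: Δt = γτ₀ = 3.0049 × 26.0 ns = 78.127 ns
d = vΔt = 0.943c × 78.127 ns = 2.8271×10^8 m/s × 7.8127×10^-8 s = 22.1 m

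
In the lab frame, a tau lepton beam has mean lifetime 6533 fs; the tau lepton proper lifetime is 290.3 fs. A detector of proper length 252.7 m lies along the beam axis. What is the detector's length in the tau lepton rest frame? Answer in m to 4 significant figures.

Time dilation ⇒ γ = Δt/τ₀ = 6533/290.3 = 22.5043
Length contraction: L = L₀/γ = 252.7/22.5043 = 11.23 m

L ≈ 11.23 m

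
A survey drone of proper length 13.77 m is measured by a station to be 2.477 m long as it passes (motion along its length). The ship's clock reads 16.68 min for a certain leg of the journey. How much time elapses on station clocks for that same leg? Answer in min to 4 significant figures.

Δt ≈ 92.73 min

Length contraction ⇒ γ = L₀/L = 13.77/2.477 = 5.55914
Time dilation: Δt = γτ₀ = 5.55914 × 16.68 min = 92.73 min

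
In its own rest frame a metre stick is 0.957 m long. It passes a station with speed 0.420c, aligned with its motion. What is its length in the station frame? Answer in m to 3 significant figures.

γ = 1/√(1 − 0.420²) = 1.1019
Length contraction: L = L₀/γ = 0.957/1.1019 = 0.869 m

L ≈ 0.869 m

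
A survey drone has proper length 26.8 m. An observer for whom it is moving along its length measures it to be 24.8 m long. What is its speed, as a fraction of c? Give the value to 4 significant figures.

γ = L₀/L = 26.8/24.8 = 1.08065
β = √(1 − 1/γ²) = 0.3791

β ≈ 0.3791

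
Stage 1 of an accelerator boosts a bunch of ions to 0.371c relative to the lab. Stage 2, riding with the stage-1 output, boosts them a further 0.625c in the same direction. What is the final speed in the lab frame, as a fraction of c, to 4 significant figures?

u ≈ 0.8085c

Compose boost 2: (0.625 + 0.371)/(1 + 0.625×0.371) = 0.9960/1.23188 = 0.8085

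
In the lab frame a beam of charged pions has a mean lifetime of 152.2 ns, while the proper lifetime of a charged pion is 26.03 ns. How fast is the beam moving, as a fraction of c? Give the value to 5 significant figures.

β ≈ 0.98527

γ = Δt/τ₀ = 152.2/26.03 = 5.847100
β = √(1 − 1/γ²) = √(1 − 1/5.847100²) = 0.98527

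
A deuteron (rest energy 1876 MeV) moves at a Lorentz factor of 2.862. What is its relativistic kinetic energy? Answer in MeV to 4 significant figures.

K ≈ 3493 MeV

γ = 2.862 (given)
K = (γ − 1)m₀c² = (2.862 − 1) × 1876 MeV = 1.86200 × 1876 MeV = 3493 MeV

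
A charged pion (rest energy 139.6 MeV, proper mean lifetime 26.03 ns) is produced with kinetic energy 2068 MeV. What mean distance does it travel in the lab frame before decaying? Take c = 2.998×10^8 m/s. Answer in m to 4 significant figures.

γ = 1 + K/(m₀c²) = 1 + 2068/139.6 = 15.8138
β = √(1 − 1/γ²) = 0.997999
Dilated lifetime: γτ₀ = 15.8138 × 26.03 ns = 411.632 ns
d = βc·γτ₀ = 0.997999 × (2.998×10^8 m/s) × 4.11632×10^-7 s = 123.2 m

d ≈ 123.2 m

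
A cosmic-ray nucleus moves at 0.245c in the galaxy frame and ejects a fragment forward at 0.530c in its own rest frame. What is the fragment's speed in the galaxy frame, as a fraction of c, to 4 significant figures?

u ≈ 0.6859c

Compose boost 2: (0.530 + 0.245)/(1 + 0.530×0.245) = 0.7750/1.12985 = 0.6859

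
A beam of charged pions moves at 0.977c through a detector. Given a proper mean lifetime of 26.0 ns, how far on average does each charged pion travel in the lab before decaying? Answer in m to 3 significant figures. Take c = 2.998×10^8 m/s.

d ≈ 35.7 m

γ = 1/√(1 − 0.977²) = 4.6896
Dilated lifetime: Δt = γτ₀ = 4.6896 × 26.0 ns = 121.93 ns
d = vΔt = 0.977c × 121.93 ns = 2.9290×10^8 m/s × 1.2193×10^-7 s = 35.7 m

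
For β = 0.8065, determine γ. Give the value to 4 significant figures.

γ = 1/√(1 − β²) = 1/√(1 − 0.8065²) = 1/√(0.349558) = 1.691

γ ≈ 1.691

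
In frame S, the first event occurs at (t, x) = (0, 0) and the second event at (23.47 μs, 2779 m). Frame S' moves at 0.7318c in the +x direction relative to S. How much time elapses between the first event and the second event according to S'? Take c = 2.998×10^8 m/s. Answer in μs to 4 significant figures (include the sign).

γ = 1/√(1 − 0.7318²) = 1.46731
Δt' = γ(Δt − vΔx/c²) = 1.46731 × (23.47 μs − 0.7318×2779 m / (2.998×10^8 m/s))
= 1.46731 × (16.6866 μs) = 24.48 μs

Δt' ≈ 24.48 μs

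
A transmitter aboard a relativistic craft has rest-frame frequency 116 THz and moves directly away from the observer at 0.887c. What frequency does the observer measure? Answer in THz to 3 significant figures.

Relativistic Doppler: f_obs = f_src √((1−β)/(1+β))
= 116 × √(0.11300/1.8870) = 116 × 0.24471 = 28.4 THz

f_obs ≈ 28.4 THz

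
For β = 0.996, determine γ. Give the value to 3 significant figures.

γ ≈ 11.2

γ = 1/√(1 − β²) = 1/√(1 − 0.996²) = 1/√(0.0079840) = 11.2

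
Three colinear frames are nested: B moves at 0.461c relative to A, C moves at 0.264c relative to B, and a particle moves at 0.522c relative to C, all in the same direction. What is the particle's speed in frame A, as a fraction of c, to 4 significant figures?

u ≈ 0.8736c

Compose boost 2: (0.264 + 0.461)/(1 + 0.264×0.461) = 0.7250/1.12170 = 0.646338
Compose boost 3: (0.522 + 0.646338)/(1 + 0.522×0.646338) = 1.16834/1.33739 = 0.8736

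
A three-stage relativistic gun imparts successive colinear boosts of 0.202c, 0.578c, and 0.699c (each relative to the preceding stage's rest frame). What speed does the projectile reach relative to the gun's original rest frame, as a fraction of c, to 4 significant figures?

Compose boost 2: (0.578 + 0.202)/(1 + 0.578×0.202) = 0.7800/1.11676 = 0.698452
Compose boost 3: (0.699 + 0.698452)/(1 + 0.699×0.698452) = 1.39745/1.48822 = 0.9390

u ≈ 0.9390c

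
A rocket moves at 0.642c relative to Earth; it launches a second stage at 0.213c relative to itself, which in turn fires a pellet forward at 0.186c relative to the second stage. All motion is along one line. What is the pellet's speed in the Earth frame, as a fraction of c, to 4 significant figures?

u ≈ 0.8230c

Compose boost 2: (0.213 + 0.642)/(1 + 0.213×0.642) = 0.8550/1.13675 = 0.752147
Compose boost 3: (0.186 + 0.752147)/(1 + 0.186×0.752147) = 0.938147/1.13990 = 0.8230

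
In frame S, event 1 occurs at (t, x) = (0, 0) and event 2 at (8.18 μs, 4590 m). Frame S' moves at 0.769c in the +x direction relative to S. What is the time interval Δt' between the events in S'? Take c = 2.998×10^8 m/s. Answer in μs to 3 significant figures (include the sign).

γ = 1/√(1 − 0.769²) = 1.5643
Δt' = γ(Δt − vΔx/c²) = 1.5643 × (8.18 μs − 0.769×4590 m / (2.998×10^8 m/s))
= 1.5643 × (-3.5935 μs) = -5.62 μs

Δt' ≈ -5.62 μs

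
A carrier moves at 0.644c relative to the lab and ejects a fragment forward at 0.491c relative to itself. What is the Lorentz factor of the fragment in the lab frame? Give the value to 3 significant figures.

u_lab = (0.491 + 0.644)/(1 + 0.491×0.644) = 1.135/1.31620 = 0.862328
γ = 1/√(1 − 0.862328²) = 1.97

γ ≈ 1.97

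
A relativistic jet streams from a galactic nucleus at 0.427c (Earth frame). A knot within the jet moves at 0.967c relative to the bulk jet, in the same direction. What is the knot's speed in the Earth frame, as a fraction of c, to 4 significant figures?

u ≈ 0.9866c

Relativistic velocity addition: u = (u' + v)/(1 + u'v/c²)
= (0.967 + 0.427)/(1 + 0.967×0.427) = 1.394/1.41291 = 0.9866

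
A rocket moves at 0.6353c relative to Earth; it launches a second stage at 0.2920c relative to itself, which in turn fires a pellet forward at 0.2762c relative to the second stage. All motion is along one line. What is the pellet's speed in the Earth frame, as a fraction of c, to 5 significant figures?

Compose boost 2: (0.2920 + 0.6353)/(1 + 0.2920×0.6353) = 0.92730/1.185508 = 0.7821966
Compose boost 3: (0.2762 + 0.7821966)/(1 + 0.2762×0.7821966) = 1.058397/1.216043 = 0.87036

u ≈ 0.87036c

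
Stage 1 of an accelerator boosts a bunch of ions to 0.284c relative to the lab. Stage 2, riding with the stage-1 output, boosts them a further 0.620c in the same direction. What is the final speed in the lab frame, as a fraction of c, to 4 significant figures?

u ≈ 0.7687c

Compose boost 2: (0.620 + 0.284)/(1 + 0.620×0.284) = 0.9040/1.17608 = 0.7687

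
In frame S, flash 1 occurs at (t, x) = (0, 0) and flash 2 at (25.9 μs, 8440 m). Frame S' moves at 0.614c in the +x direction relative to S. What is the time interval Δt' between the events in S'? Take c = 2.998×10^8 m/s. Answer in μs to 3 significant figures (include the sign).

Δt' ≈ 10.9 μs

γ = 1/√(1 − 0.614²) = 1.2669
Δt' = γ(Δt − vΔx/c²) = 1.2669 × (25.9 μs − 0.614×8440 m / (2.998×10^8 m/s))
= 1.2669 × (8.6146 μs) = 10.9 μs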